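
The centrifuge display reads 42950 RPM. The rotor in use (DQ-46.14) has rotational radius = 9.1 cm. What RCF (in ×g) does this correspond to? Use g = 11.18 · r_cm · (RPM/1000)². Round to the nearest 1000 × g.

≈ 188000 ×g

RCF = 11.18 × 9.1 × (42.95)² = 11.18 × 9.1 × 1,844.7025 ≈ 187,676.3 × g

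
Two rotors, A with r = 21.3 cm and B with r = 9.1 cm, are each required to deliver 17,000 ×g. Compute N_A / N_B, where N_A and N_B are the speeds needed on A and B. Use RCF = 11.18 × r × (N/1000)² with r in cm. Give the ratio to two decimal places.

At fixed RCF, N ∝ 1/√r, so N_A/N_B = √(r_B/r_A) = √(9.1/21.3) = √0.427230 = 0.6536.

0.65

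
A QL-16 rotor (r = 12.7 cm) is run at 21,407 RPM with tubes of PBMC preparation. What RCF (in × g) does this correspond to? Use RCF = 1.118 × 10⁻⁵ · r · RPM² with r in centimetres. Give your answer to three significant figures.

RCF = 1.118 × 10⁻⁵ × r × N²
RCF = 1.118 × 10⁻⁵ × 12.7 × (21407)² = 1.118 × 10⁻⁵ × 12.7 × 458,259,649 ≈ 65,066.5 × g

≈ 65100 × g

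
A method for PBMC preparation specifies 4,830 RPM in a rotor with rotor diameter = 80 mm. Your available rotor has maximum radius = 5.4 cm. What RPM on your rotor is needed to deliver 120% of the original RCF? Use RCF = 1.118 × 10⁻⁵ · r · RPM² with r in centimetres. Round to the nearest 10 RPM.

≈ 4550 RPM

Original rotor: r = 80 mm / 2 = 40 mm = 4 cm
RCF = 1.118 × 10⁻⁵ × r × N²
RCF_original = 1.118 × 10⁻⁵ × 4 × (4830)² = 1.118 × 10⁻⁵ × 4 × 23,328,900 ≈ 1,043.3 × g
Target RCF = 1.2 × 1,043.3 ≈ 1,252 × g
1,252 = 1.118 × 10⁻⁵ × 5.4 × N²
N² = 1,252 / (6.0372 × 10⁻⁵) = 20,738,091
N ≈ √20,738,091 ≈ 4,553.9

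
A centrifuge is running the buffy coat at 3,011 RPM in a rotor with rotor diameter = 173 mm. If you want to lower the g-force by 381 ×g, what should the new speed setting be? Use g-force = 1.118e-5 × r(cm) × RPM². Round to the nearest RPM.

N₂ ≈ 2264 RPM

r = 173 mm / 2 = 86.5 mm = 8.65 cm
Current RCF = 1.118 × 10⁻⁵ × 8.65 × (3011)² = 1.118 × 10⁻⁵ × 8.65 × 9,066,121 ≈ 876.8 × g
Target RCF = 876.8 − 381 = 495.8 × g
N² = 495.8 / (9.6707 × 10⁻⁵) = 5,126,826
N ≈ √5,126,826 ≈ 2,264.2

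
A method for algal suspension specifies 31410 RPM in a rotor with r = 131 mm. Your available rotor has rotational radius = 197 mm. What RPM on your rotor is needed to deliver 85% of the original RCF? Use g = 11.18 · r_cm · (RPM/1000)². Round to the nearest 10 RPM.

≈ 23610 RPM

Original rotor: r = 131 mm = 13.1 cm
RCF_original = 11.18 × 13.1 × (31.41)² = 11.18 × 13.1 × 986.5881 ≈ 144,493.7 × g
Target RCF = 0.85 × 144,493.7 ≈ 122,819.6 × g
Your rotor: r = 197 mm = 19.7 cm
122,819.6 = 11.18 × 19.7 × (N/1000)²
(N/1000)² = 122,819.6 / 220.246 = 557.6474
N = 1000 × √557.6474 ≈ 23,614.6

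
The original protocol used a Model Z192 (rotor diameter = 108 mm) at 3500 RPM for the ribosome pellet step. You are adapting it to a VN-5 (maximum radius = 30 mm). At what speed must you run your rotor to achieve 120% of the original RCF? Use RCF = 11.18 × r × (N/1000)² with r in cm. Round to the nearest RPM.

≈ 5144 RPM

Original rotor: r = 108 mm / 2 = 54 mm = 5.4 cm
RCF_original = 11.18 × 5.4 × (3.5)² = 11.18 × 5.4 × 12.25 ≈ 739.6 × g
Target RCF = 1.2 × 739.6 ≈ 887.5 × g
Your rotor: r = 30 mm = 3.0 cm
887.5 = 11.18 × 3 × (N/1000)²
(N/1000)² = 887.5 / 33.54 = 26.46094
N = 1000 × √26.46094 ≈ 5,144.0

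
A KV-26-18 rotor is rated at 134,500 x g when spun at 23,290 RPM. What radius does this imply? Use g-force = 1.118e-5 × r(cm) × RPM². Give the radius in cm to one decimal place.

22.2 cm

134500 = 1.118 × 10⁻⁵ × r × (23290)²
r = 134500 / (1.118 × 10⁻⁵ × 542,424,100) = 134500 / 6064.301 ≈ 22.179 cm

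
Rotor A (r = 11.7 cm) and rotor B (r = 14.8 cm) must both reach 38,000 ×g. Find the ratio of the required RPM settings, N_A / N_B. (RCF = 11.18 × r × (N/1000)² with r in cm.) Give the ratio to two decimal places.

1.12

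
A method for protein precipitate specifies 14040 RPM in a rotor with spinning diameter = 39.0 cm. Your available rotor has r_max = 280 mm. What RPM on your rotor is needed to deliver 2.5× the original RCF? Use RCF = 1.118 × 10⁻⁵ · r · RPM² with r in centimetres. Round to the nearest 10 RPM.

18530 RPM

Original rotor: r = 39.0 / 2 = 19.5 cm
RCF = 1.118 × 10⁻⁵ × r × N²
RCF_original = 1.118 × 10⁻⁵ × 19.5 × (14040)² = 1.118 × 10⁻⁵ × 19.5 × 197,121,600 ≈ 42,974.5 × g
Target RCF = 2.5 × 42,974.5 ≈ 107,436.2 × g
Your rotor: r = 280 mm = 28.0 cm
107,436.2 = 1.118 × 10⁻⁵ × 28 × N²
N² = 107,436.2 / (31.304 × 10⁻⁵) = 343,202,786
N ≈ √343,202,786 ≈ 18,525.7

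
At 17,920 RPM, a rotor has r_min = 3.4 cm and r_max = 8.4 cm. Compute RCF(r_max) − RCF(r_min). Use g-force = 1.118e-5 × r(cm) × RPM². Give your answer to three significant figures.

ΔRCF = 1.118 × 10⁻⁵ × (r_max − r_min) × N² = 1.118 × 10⁻⁵ × 5.0 × 321,126,400 ≈ 17,951

18000 g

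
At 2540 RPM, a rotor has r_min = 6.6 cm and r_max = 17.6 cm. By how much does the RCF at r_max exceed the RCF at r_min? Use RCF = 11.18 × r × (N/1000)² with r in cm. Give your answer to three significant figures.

ΔRCF ≈ 793 x g

RCF_max = 11.18 × 17.6 × (2.54)² = 11.18 × 17.6 × 6.4516 ≈ 1,269.5 × g
RCF_min = 11.18 × 6.6 × (2.54)² = 11.18 × 6.6 × 6.4516 ≈ 476.1 × g
ΔRCF = 1,269.5 − 476.1 = 793.4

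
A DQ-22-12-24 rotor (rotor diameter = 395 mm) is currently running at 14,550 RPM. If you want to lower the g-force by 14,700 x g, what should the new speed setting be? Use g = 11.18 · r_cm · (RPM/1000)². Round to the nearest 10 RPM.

N₂ ≈ 12050 RPM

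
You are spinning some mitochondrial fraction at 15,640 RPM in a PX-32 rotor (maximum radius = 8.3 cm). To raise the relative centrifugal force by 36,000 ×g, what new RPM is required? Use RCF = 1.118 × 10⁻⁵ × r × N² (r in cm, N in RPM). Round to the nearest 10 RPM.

≈ 25150 RPM

Current RCF = 1.118 × 10⁻⁵ × 8.3 × (15640)² = 1.118 × 10⁻⁵ × 8.3 × 244,609,600 ≈ 22,698.3 × g
Target RCF = 22,698.3 + 36,000 = 58,698.3 × g
N² = 58,698.3 / (9.2794 × 10⁻⁵) = 632,565,683
N ≈ √632,565,683 ≈ 25,150.9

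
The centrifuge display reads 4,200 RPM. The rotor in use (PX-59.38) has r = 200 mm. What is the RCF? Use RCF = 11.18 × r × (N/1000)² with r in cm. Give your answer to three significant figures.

r = 200 mm = 20.0 cm
RCF = 11.18 × 20 × (4.2)² = 11.18 × 20 × 17.64 ≈ 3,944.3 × g

RCF ≈ 3940 g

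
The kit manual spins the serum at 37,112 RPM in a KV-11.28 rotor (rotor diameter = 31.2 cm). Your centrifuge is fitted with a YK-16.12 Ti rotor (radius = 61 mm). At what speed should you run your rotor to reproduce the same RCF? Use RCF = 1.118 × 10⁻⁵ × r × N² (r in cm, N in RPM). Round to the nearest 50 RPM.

≈ 59350 RPM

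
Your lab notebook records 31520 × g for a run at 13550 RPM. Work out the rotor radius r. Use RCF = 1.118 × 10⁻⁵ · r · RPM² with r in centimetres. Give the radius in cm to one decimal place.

≈ 15.4 cm

31520 = 1.118 × 10⁻⁵ × r × (13550)²
r = 31520 / (1.118 × 10⁻⁵ × 183,602,500) = 31520 / 2052.676 ≈ 15.356 cm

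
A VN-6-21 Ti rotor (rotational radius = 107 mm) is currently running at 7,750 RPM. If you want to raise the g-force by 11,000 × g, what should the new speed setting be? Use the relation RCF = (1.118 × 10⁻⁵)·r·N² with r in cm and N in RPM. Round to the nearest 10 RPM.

N₂ ≈ 12330 RPM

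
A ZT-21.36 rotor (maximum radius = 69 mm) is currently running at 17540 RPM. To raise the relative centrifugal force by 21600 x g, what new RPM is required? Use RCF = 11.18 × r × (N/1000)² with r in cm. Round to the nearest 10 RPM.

r = 69 mm = 6.9 cm
Current RCF = 11.18 × 6.9 × (17.54)² = 11.18 × 6.9 × 307.6516 ≈ 23,732.9 × g
Target RCF = 23,732.9 + 21,600 = 45,332.9 × g
(N/1000)² = 45,332.9 / 77.142 = 587.6552
N = 1000 × √587.6552 ≈ 24,241.6

N₂ ≈ 24240 RPM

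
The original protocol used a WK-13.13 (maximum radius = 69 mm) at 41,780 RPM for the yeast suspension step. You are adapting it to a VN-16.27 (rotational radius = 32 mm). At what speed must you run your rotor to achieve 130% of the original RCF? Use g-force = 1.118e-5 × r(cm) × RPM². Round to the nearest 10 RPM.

69950 RPM

Original rotor: r = 69 mm = 6.9 cm
RCF = 1.118 × 10⁻⁵ × r × N²
RCF_original = 1.118 × 10⁻⁵ × 6.9 × (41780)² = 1.118 × 10⁻⁵ × 6.9 × 1,745,568,400 ≈ 134,656.6 × g
Target RCF = 1.3 × 134,656.6 ≈ 175,053.6 × g
Your rotor: r = 32 mm = 3.2 cm
175,053.6 = 1.118 × 10⁻⁵ × 3.2 × N²
N² = 175,053.6 / (3.5776 × 10⁻⁵) = 4,893,045,617
N ≈ √4,893,045,617 ≈ 69,950.3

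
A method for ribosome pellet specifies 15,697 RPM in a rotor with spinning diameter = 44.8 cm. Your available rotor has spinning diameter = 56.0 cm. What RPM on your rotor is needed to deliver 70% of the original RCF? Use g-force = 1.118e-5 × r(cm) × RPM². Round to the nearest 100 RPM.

≈ 11700 RPM

Original rotor: r = 44.8 / 2 = 22.4 cm
RCF = 1.118 × 10⁻⁵ × r × N²
RCF_original = 1.118 × 10⁻⁵ × 22.4 × (15697)² = 1.118 × 10⁻⁵ × 22.4 × 246,395,809 ≈ 61,705.4 × g
Target RCF = 0.7 × 61,705.4 ≈ 43,193.8 × g
Your rotor: r = 56.0 / 2 = 28 cm
43,193.8 = 1.118 × 10⁻⁵ × 28 × N²
N² = 43,193.8 / (31.304 × 10⁻⁵) = 137,981,728
N ≈ √137,981,728 ≈ 11,746.6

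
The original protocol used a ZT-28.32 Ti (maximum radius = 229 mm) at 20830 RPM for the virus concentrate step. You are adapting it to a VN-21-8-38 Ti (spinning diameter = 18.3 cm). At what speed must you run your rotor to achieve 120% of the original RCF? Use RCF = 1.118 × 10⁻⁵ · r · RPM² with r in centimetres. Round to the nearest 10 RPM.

Original rotor: r = 229 mm = 22.9 cm
RCF_original = 1.118 × 10⁻⁵ × 22.9 × (20830)² = 1.118 × 10⁻⁵ × 22.9 × 433,888,900 ≈ 111,085.1 × g
Target RCF = 1.2 × 111,085.1 ≈ 133,302.1 × g
Your rotor: r = 18.3 / 2 = 9.15 cm
133,302.1 = 1.118 × 10⁻⁵ × 9.15 × N²
N² = 133,302.1 / (10.2297 × 10⁻⁵) = 1,303,089,045
N ≈ √1,303,089,045 ≈ 36,098.3

36100 RPM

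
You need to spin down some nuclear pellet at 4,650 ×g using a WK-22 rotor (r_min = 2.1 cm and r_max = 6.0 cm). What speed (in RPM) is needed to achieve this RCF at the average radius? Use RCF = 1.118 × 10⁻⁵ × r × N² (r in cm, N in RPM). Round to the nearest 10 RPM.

10130 RPM

r_avg = (2.1 + 6.0) / 2 = 4.05 cm
4,650 = 1.118 × 10⁻⁵ × 4.05 × N²
N² = 4,650 / (4.5279 × 10⁻⁵) = 102,696,614
N ≈ √102,696,614 ≈ 10,133.9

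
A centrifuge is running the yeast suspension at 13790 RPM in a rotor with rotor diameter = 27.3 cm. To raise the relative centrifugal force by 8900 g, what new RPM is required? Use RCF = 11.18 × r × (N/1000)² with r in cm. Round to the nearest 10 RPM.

r = 27.3 / 2 = 13.65 cm
Current RCF = 11.18 × 13.65 × (13.79)² = 11.18 × 13.65 × 190.1641 ≈ 29,020.4 × g
Target RCF = 29,020.4 + 8,900 = 37,920.4 × g
(N/1000)² = 37,920.4 / 152.607 = 248.484
N = 1000 × √248.484 ≈ 15,763.4

≈ 15760 RPM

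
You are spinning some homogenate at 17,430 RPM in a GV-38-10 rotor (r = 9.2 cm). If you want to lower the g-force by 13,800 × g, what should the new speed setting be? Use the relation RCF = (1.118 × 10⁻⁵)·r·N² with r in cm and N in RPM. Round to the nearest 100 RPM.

13000 RPM

Current RCF = 1.118 × 10⁻⁵ × 9.2 × (17430)² = 1.118 × 10⁻⁵ × 9.2 × 303,804,900 ≈ 31,248.2 × g
Target RCF = 31,248.2 − 13,800 = 17,448.2 × g
N² = 17,448.2 / (10.2856 × 10⁻⁵) = 169,637,163
N ≈ √169,637,163 ≈ 13,024.5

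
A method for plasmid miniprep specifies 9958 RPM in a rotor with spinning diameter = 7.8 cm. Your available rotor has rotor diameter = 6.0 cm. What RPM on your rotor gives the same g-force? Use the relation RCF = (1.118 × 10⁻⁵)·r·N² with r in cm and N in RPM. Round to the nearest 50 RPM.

≈ 11350 RPM

Original rotor: r = 7.8 / 2 = 3.9 cm
RCF = 1.118 × 10⁻⁵ × r × N²
RCF_original = 1.118 × 10⁻⁵ × 3.9 × (9958)² = 1.118 × 10⁻⁵ × 3.9 × 99,161,764 ≈ 4,323.7 × g
Your rotor: r = 6.0 / 2 = 3 cm
4,323.7 = 1.118 × 10⁻⁵ × 3 × N²
N² = 4,323.7 / (3.354 × 10⁻⁵) = 128,911,747
N ≈ √128,911,747 ≈ 11,353.9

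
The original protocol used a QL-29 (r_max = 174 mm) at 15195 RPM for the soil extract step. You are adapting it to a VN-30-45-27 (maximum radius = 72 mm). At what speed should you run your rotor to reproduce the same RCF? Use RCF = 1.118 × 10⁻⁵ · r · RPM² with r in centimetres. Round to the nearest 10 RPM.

≈ 23620 RPM

Original rotor: r = 174 mm = 17.4 cm
RCF = 1.118 × 10⁻⁵ × r × N²
RCF_original = 1.118 × 10⁻⁵ × 17.4 × (15195)² = 1.118 × 10⁻⁵ × 17.4 × 230,888,025 ≈ 44,915.1 × g
Your rotor: r = 72 mm = 7.2 cm
44,915.1 = 1.118 × 10⁻⁵ × 7.2 × N²
N² = 44,915.1 / (8.0496 × 10⁻⁵) = 557,979,278
N ≈ √557,979,278 ≈ 23,621.6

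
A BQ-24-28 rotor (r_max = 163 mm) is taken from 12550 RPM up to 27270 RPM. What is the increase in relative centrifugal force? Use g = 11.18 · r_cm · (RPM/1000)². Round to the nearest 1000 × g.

107000 g

r = 163 mm = 16.3 cm
RCF₁ = 11.18 × 16.3 × (12.55)² = 11.18 × 16.3 × 157.5025 ≈ 28,702.3 × g
RCF₂ = 11.18 × 16.3 × (27.27)² = 11.18 × 16.3 × 743.6529 ≈ 135,518.8 × g
Increase = 135,518.8 − 28,702.3 = 106,816.5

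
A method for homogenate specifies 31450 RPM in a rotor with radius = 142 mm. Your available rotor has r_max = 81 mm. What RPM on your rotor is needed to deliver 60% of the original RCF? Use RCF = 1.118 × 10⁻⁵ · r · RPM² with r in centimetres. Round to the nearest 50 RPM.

32250 RPM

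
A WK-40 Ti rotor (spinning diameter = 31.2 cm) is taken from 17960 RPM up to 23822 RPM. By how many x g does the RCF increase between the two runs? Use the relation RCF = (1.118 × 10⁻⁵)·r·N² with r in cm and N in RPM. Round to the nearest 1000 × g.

43000 x g

r = 31.2 / 2 = 15.6 cm
RCF₁ = 1.118 × 10⁻⁵ × 15.6 × (17960)² = 1.118 × 10⁻⁵ × 15.6 × 322,561,600 ≈ 56,257.3 × g
RCF₂ = 1.118 × 10⁻⁵ × 15.6 × (23822)² = 1.118 × 10⁻⁵ × 15.6 × 567,487,684 ≈ 98,974.4 × g
Increase = 98,974.4 − 56,257.3 = 42,717.1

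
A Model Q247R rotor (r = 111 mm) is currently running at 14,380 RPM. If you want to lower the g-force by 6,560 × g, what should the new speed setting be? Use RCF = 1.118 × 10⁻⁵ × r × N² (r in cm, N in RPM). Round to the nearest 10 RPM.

12410 RPM

r = 111 mm = 11.1 cm
Current RCF = 1.118 × 10⁻⁵ × 11.1 × (14380)² = 1.118 × 10⁻⁵ × 11.1 × 206,784,400 ≈ 25,661.5 × g
Target RCF = 25,661.5 − 6,560 = 19,101.5 × g
N² = 19,101.5 / (12.4098 × 10⁻⁵) = 153,922,706
N ≈ √153,922,706 ≈ 12,406.6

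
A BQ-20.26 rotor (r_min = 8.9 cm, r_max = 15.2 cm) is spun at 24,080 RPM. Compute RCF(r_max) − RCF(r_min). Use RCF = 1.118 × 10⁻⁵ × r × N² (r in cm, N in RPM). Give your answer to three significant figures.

≈ 40800 × g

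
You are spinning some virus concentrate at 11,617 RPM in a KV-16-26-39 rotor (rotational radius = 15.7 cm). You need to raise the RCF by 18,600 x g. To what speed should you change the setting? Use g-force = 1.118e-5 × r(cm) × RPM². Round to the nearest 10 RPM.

Current RCF = 1.118 × 10⁻⁵ × 15.7 × (11617)² = 1.118 × 10⁻⁵ × 15.7 × 134,954,689 ≈ 23,688.1 × g
Target RCF = 23,688.1 + 18,600 = 42,288.1 × g
N² = 42,288.1 / (17.5526 × 10⁻⁵) = 240,922,143
N ≈ √240,922,143 ≈ 15,521.7

15520 RPM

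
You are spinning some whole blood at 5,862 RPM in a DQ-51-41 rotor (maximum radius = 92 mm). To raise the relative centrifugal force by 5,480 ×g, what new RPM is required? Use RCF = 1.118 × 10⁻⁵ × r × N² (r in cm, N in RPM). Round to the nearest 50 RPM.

≈ 9350 RPM

r = 92 mm = 9.2 cm
Current RCF = 1.118 × 10⁻⁵ × 9.2 × (5862)² = 1.118 × 10⁻⁵ × 9.2 × 34,363,044 ≈ 3,534.4 × g
Target RCF = 3,534.4 + 5,480 = 9,014.4 × g
N² = 9,014.4 / (10.2856 × 10⁻⁵) = 87,640,974
N ≈ √87,640,974 ≈ 9,361.7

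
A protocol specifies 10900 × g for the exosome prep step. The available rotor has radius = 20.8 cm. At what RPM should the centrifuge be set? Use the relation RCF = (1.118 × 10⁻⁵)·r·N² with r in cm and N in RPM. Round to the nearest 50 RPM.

10,900 = 1.118 × 10⁻⁵ × 20.8 × N²
N² = 10,900 / (23.2544 × 10⁻⁵) = 46,872,850
N ≈ √46,872,850 ≈ 6,846.4

6850 RPM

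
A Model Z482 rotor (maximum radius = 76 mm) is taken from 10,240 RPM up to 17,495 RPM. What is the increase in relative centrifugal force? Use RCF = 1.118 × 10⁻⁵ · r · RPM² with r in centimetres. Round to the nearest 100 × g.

17100 × g

r = 76 mm = 7.6 cm
RCF₁ = 1.118 × 10⁻⁵ × 7.6 × (10240)² = 1.118 × 10⁻⁵ × 7.6 × 104,857,600 ≈ 8,909.5 × g
RCF₂ = 1.118 × 10⁻⁵ × 7.6 × (17495)² = 1.118 × 10⁻⁵ × 7.6 × 306,075,025 ≈ 26,006.6 × g
Increase = 26,006.6 − 8,909.5 = 17,097.1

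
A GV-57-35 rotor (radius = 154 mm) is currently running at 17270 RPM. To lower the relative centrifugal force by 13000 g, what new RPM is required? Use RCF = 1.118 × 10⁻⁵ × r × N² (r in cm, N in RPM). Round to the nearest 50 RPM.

r = 154 mm = 15.4 cm
Current RCF = 1.118 × 10⁻⁵ × 15.4 × (17270)² = 1.118 × 10⁻⁵ × 15.4 × 298,252,900 ≈ 51,350.8 × g
Target RCF = 51,350.8 − 13,000 = 38,350.8 × g
N² = 38,350.8 / (17.2172 × 10⁻⁵) = 222,747,020
N ≈ √222,747,020 ≈ 14,924.7

14900 RPM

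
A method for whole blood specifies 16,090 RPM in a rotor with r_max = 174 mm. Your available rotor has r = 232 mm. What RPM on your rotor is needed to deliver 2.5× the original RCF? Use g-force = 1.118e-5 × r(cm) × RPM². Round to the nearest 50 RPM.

≈ 22050 RPM

Original rotor: r = 174 mm = 17.4 cm
RCF = 1.118 × 10⁻⁵ × r × N²
RCF_original = 1.118 × 10⁻⁵ × 17.4 × (16090)² = 1.118 × 10⁻⁵ × 17.4 × 258,888,100 ≈ 50,362 × g
Target RCF = 2.5 × 50,362 ≈ 125,905 × g
Your rotor: r = 232 mm = 23.2 cm
125,905 = 1.118 × 10⁻⁵ × 23.2 × N²
N² = 125,905 / (25.9376 × 10⁻⁵) = 485,414,996
N ≈ √485,414,996 ≈ 22,032.1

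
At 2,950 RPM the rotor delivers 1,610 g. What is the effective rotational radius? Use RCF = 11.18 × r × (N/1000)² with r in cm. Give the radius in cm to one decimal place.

1610 = 11.18 × r × (2.95)²
r = 1610 / (11.18 × 8.7025) = 1610 / 97.29395 ≈ 16.548 cm

r ≈ 16.5 cm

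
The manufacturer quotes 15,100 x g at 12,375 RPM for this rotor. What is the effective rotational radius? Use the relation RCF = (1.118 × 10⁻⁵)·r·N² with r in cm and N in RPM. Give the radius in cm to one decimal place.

15100 = 1.118 × 10⁻⁵ × r × (12375)²
r = 15100 / (1.118 × 10⁻⁵ × 153,140,625) = 15100 / 1712.112 ≈ 8.820 cm

≈ 8.8 cm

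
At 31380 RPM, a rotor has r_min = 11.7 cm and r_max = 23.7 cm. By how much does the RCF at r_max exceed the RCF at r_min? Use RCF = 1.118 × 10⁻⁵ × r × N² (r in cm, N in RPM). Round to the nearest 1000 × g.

132000 ×g

RCF_max = 1.118 × 10⁻⁵ × 23.7 × (31380)² = 1.118 × 10⁻⁵ × 23.7 × 984,704,400 ≈ 260,913.2 × g
RCF_min = 1.118 × 10⁻⁵ × 11.7 × (31380)² = 1.118 × 10⁻⁵ × 11.7 × 984,704,400 ≈ 128,805.2 × g
ΔRCF = 260,913.2 − 128,805.2 = 132,108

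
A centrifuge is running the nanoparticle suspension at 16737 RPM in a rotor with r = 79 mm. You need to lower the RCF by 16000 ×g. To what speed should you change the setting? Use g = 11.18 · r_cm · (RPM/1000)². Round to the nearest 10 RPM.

9950 RPM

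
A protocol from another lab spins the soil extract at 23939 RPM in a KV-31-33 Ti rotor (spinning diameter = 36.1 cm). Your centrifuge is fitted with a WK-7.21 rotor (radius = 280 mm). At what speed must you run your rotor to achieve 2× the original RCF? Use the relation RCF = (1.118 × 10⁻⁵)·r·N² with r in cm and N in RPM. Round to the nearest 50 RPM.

27200 RPM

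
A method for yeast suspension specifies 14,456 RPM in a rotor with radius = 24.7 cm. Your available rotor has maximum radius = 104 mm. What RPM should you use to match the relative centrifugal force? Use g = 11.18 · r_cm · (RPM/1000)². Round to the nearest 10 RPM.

22280 RPM

RCF_original = 11.18 × 24.7 × (14.456)² = 11.18 × 24.7 × 208.975936 ≈ 57,707.9 × g
Your rotor: r = 104 mm = 10.4 cm
57,707.9 = 11.18 × 10.4 × (N/1000)²
(N/1000)² = 57,707.9 / 116.272 = 496.3181
N = 1000 × √496.3181 ≈ 22,278.2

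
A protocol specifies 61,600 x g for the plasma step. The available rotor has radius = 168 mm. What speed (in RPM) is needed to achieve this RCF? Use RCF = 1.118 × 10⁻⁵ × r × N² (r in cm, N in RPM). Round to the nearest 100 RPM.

18100 RPM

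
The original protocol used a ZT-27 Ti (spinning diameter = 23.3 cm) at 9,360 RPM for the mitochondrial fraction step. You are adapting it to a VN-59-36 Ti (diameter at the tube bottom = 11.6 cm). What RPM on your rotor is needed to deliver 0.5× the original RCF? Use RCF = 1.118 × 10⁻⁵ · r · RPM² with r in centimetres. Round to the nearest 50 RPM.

≈ 9400 RPM

Original rotor: r = 23.3 / 2 = 11.65 cm
RCF_original = 1.118 × 10⁻⁵ × 11.65 × (9360)² = 1.118 × 10⁻⁵ × 11.65 × 87,609,600 ≈ 11,410.9 × g
Target RCF = 0.5 × 11,410.9 ≈ 5,705.4 × g
Your rotor: r = 11.6 / 2 = 5.8 cm
5,705.4 = 1.118 × 10⁻⁵ × 5.8 × N²
N² = 5,705.4 / (6.4844 × 10⁻⁵) = 87,986,552
N ≈ √87,986,552 ≈ 9,380.1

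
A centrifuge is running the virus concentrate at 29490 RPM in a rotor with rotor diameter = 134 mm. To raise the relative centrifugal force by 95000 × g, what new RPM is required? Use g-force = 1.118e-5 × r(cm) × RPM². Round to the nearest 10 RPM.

46240 RPM

r = 134 mm / 2 = 67 mm = 6.7 cm
Current RCF = 1.118 × 10⁻⁵ × 6.7 × (29490)² = 1.118 × 10⁻⁵ × 6.7 × 869,660,100 ≈ 65,142.8 × g
Target RCF = 65,142.8 + 95,000 = 160,142.8 × g
N² = 160,142.8 / (7.4906 × 10⁻⁵) = 2,137,916,856
N ≈ √2,137,916,856 ≈ 46,237.6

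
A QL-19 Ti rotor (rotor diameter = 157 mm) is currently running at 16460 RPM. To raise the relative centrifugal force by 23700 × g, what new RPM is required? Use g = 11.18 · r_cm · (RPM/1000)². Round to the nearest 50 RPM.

r = 157 mm / 2 = 78.5 mm = 7.85 cm
Current RCF = 11.18 × 7.85 × (16.46)² = 11.18 × 7.85 × 270.9316 ≈ 23,777.8 × g
Target RCF = 23,777.8 + 23,700 = 47,477.8 × g
(N/1000)² = 47,477.8 / 87.763 = 540.9774
N = 1000 × √540.9774 ≈ 23,258.9

≈ 23250 RPM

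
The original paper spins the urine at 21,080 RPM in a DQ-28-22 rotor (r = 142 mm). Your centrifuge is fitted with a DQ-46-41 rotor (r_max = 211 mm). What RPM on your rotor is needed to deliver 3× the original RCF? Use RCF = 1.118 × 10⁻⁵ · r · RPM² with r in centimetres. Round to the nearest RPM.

Original rotor: r = 142 mm = 14.2 cm
RCF_original = 1.118 × 10⁻⁵ × 14.2 × (21080)² = 1.118 × 10⁻⁵ × 14.2 × 444,366,400 ≈ 70,545.8 × g
Target RCF = 3 × 70,545.8 ≈ 211,637.4 × g
Your rotor: r = 211 mm = 21.1 cm
211,637.4 = 1.118 × 10⁻⁵ × 21.1 × N²
N² = 211,637.4 / (23.5898 × 10⁻⁵) = 897,156,398
N ≈ √897,156,398 ≈ 29,952.6

29953 RPM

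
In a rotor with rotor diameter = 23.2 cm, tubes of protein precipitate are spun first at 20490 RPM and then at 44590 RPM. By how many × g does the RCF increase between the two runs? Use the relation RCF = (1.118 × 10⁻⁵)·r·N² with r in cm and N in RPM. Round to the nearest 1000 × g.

r = 23.2 / 2 = 11.6 cm
RCF₁ = 1.118 × 10⁻⁵ × 11.6 × (20490)² = 1.118 × 10⁻⁵ × 11.6 × 419,840,100 ≈ 54,448.2 × g
RCF₂ = 1.118 × 10⁻⁵ × 11.6 × (44590)² = 1.118 × 10⁻⁵ × 11.6 × 1,988,268,100 ≈ 257,854.5 × g
Increase = 257,854.5 − 54,448.2 = 203,406.3

≈ 203000 × g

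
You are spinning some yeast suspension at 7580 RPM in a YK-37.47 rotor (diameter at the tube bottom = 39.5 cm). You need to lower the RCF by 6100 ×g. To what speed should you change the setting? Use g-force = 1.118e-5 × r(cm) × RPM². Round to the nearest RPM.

r = 39.5 / 2 = 19.75 cm
Current RCF = 1.118 × 10⁻⁵ × 19.75 × (7580)² = 1.118 × 10⁻⁵ × 19.75 × 57,456,400 ≈ 12,686.7 × g
Target RCF = 12,686.7 − 6,100 = 6,586.7 × g
N² = 6,586.7 / (22.0805 × 10⁻⁵) = 29,830,393
N ≈ √29,830,393 ≈ 5,461.7

5462 RPM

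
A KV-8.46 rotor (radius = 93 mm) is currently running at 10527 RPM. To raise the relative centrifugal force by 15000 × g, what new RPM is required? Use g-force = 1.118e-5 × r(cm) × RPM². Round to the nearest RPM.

≈ 15971 RPM

r = 93 mm = 9.3 cm
Current RCF = 1.118 × 10⁻⁵ × 9.3 × (10527)² = 1.118 × 10⁻⁵ × 9.3 × 110,817,729 ≈ 11,522.2 × g
Target RCF = 11,522.2 + 15,000 = 26,522.2 × g
N² = 26,522.2 / (10.3974 × 10⁻⁵) = 255,084,925
N ≈ √255,084,925 ≈ 15,971.4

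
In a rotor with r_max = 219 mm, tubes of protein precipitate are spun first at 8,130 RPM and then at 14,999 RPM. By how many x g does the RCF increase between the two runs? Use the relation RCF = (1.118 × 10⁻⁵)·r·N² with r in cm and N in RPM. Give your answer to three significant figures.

≈ 38900 x g

r = 219 mm = 21.9 cm
RCF₁ = 1.118 × 10⁻⁵ × 21.9 × (8130)² = 1.118 × 10⁻⁵ × 21.9 × 66,096,900 ≈ 16,183.3 × g
RCF₂ = 1.118 × 10⁻⁵ × 21.9 × (14999)² = 1.118 × 10⁻⁵ × 21.9 × 224,970,001 ≈ 55,082.1 × g
Increase = 55,082.1 − 16,183.3 = 38,898.8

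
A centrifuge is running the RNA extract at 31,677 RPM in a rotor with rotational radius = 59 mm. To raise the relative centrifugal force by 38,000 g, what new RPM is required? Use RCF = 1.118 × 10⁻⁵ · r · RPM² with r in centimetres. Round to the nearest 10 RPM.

r = 59 mm = 5.9 cm
Current RCF = 1.118 × 10⁻⁵ × 5.9 × (31677)² = 1.118 × 10⁻⁵ × 5.9 × 1,003,432,329 ≈ 66,188.4 × g
Target RCF = 66,188.4 + 38,000 = 104,188.4 × g
N² = 104,188.4 / (6.5962 × 10⁻⁵) = 1,579,521,543
N ≈ √1,579,521,543 ≈ 39,743.2

≈ 39740 RPM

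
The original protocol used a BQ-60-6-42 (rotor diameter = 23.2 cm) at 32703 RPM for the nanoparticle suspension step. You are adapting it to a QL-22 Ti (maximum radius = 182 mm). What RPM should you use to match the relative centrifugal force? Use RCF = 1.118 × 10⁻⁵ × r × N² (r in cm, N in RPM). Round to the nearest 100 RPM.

26100 RPM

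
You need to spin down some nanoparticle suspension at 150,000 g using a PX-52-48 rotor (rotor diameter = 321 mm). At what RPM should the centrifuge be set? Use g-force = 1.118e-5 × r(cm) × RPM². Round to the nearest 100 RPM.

≈ 28900 RPM

r = 321 mm / 2 = 160.5 mm = 16.05 cm
150,000 = 1.118 × 10⁻⁵ × 16.05 × N²
N² = 150,000 / (17.9439 × 10⁻⁵) = 835,938,676
N ≈ √835,938,676 ≈ 28,912.6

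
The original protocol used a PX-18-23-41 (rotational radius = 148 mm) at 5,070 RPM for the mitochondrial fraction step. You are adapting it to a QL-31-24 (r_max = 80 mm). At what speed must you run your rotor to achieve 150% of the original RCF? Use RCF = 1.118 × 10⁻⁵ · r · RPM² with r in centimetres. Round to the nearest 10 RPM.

Original rotor: r = 148 mm = 14.8 cm
RCF = 1.118 × 10⁻⁵ × r × N²
RCF_original = 1.118 × 10⁻⁵ × 14.8 × (5070)² = 1.118 × 10⁻⁵ × 14.8 × 25,704,900 ≈ 4,253.2 × g
Target RCF = 1.5 × 4,253.2 ≈ 6,379.8 × g
Your rotor: r = 80 mm = 8.0 cm
6,379.8 = 1.118 × 10⁻⁵ × 8 × N²
N² = 6,379.8 / (8.944 × 10⁻⁵) = 71,330,501
N ≈ √71,330,501 ≈ 8,445.7

≈ 8450 RPM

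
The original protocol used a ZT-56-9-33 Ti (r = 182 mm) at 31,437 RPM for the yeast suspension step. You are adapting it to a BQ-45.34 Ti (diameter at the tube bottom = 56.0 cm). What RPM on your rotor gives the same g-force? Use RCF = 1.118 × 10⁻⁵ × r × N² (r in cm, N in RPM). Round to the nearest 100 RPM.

Original rotor: r = 182 mm = 18.2 cm
RCF = 1.118 × 10⁻⁵ × r × N²
RCF_original = 1.118 × 10⁻⁵ × 18.2 × (31437)² = 1.118 × 10⁻⁵ × 18.2 × 988,284,969 ≈ 201,092.3 × g
Your rotor: r = 56.0 / 2 = 28 cm
201,092.3 = 1.118 × 10⁻⁵ × 28 × N²
N² = 201,092.3 / (31.304 × 10⁻⁵) = 642,385,318
N ≈ √642,385,318 ≈ 25,345.3

≈ 25300 RPM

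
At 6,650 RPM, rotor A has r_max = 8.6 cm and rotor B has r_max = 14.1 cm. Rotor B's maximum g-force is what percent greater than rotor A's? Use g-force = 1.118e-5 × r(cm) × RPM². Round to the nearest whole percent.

64%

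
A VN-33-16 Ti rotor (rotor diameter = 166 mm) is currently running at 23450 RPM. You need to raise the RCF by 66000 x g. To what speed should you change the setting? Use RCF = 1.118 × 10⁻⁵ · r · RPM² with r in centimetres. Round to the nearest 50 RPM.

35500 RPM

r = 166 mm / 2 = 83 mm = 8.3 cm
Current RCF = 1.118 × 10⁻⁵ × 8.3 × (23450)² = 1.118 × 10⁻⁵ × 8.3 × 549,902,500 ≈ 51,027.7 × g
Target RCF = 51,027.7 + 66,000 = 117,027.7 × g
N² = 117,027.7 / (9.2794 × 10⁻⁵) = 1,261,155,894
N ≈ √1,261,155,894 ≈ 35,512.8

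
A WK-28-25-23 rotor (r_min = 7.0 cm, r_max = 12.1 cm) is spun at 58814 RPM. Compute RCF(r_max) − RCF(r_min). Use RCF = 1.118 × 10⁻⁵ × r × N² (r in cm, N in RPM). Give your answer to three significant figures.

ΔRCF ≈ 197000 × g

ΔRCF = 1.118 × 10⁻⁵ × (r_max − r_min) × N² = 1.118 × 10⁻⁵ × 5.1 × 3,459,086,596 ≈ 197,230.2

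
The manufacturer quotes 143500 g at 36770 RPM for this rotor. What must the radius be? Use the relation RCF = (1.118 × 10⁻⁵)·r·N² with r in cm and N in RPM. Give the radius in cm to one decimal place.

≈ 9.5 cm

143500 = 1.118 × 10⁻⁵ × r × (36770)²
r = 143500 / (1.118 × 10⁻⁵ × 1,352,032,900) = 143500 / 15115.73 ≈ 9.493 cm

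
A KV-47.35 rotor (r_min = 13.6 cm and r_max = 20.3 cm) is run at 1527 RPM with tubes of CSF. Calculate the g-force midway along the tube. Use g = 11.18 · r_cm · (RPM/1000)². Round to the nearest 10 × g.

r_avg = (13.6 + 20.3) / 2 = 16.95 cm
RCF = 11.18 × 16.95 × (1.527)² = 11.18 × 16.95 × 2.331729 ≈ 441.9 × g

RCF ≈ 440 ×g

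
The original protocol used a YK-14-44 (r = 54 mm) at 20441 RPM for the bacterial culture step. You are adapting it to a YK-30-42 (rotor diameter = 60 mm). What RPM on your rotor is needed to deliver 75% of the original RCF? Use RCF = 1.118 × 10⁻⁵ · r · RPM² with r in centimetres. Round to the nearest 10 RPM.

23750 RPM

Original rotor: r = 54 mm = 5.4 cm
RCF_original = 1.118 × 10⁻⁵ × 5.4 × (20441)² = 1.118 × 10⁻⁵ × 5.4 × 417,834,481 ≈ 25,225.5 × g
Target RCF = 0.75 × 25,225.5 ≈ 18,919.1 × g
Your rotor: r = 60 mm / 2 = 30 mm = 3 cm
18,919.1 = 1.118 × 10⁻⁵ × 3 × N²
N² = 18,919.1 / (3.354 × 10⁻⁵) = 564,075,730
N ≈ √564,075,730 ≈ 23,750.3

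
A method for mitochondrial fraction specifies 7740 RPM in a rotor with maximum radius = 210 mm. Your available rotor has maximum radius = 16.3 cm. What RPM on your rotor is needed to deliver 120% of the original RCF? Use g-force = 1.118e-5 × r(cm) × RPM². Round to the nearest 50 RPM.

Original rotor: r = 210 mm = 21.0 cm
RCF_original = 1.118 × 10⁻⁵ × 21 × (7740)² = 1.118 × 10⁻⁵ × 21 × 59,907,600 ≈ 14,065.1 × g
Target RCF = 1.2 × 14,065.1 ≈ 16,878.1 × g
16,878.1 = 1.118 × 10⁻⁵ × 16.3 × N²
N² = 16,878.1 / (18.2234 × 10⁻⁵) = 92,617,733
N ≈ √92,617,733 ≈ 9,623.8

≈ 9600 RPM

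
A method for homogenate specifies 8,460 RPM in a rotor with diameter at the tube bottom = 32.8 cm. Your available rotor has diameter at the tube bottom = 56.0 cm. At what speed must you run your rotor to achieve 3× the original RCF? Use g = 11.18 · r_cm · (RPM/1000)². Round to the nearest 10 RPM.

Original rotor: r = 32.8 / 2 = 16.4 cm
RCF_original = 11.18 × 16.4 × (8.46)² = 11.18 × 16.4 × 71.5716 ≈ 13,122.8 × g
Target RCF = 3 × 13,122.8 ≈ 39,368.4 × g
Your rotor: r = 56.0 / 2 = 28 cm
39,368.4 = 11.18 × 28 × (N/1000)²
(N/1000)² = 39,368.4 / 313.04 = 125.7616
N = 1000 × √125.7616 ≈ 11,214.3

11210 RPM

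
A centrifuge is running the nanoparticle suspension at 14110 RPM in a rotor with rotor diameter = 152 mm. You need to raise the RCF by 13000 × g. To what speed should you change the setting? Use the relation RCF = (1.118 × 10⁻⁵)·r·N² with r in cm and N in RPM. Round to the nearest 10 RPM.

N₂ ≈ 18760 RPM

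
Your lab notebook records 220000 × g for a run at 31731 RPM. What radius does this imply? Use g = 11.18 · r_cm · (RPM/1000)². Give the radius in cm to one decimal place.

RCF = 11.18 × r × (N/1000)²
220000 = 11.18 × r × (31.731)²
r = 220000 / (11.18 × 1006.856361) = 220000 / 11256.65 ≈ 19.544 cm

19.5 cm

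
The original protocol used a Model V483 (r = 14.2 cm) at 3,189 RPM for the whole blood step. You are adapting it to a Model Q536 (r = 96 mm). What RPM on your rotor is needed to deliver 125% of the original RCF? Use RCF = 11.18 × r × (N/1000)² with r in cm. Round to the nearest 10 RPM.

RCF_original = 11.18 × 14.2 × (3.189)² = 11.18 × 14.2 × 10.169721 ≈ 1,614.5 × g
Target RCF = 1.25 × 1,614.5 ≈ 2,018.1 × g
Your rotor: r = 96 mm = 9.6 cm
2,018.1 = 11.18 × 9.6 × (N/1000)²
(N/1000)² = 2,018.1 / 107.328 = 18.80311
N = 1000 × √18.80311 ≈ 4,336.3

≈ 4340 RPM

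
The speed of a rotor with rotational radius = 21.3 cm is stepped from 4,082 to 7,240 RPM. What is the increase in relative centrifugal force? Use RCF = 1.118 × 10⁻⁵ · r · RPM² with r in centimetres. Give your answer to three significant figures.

RCF₁ = 1.118 × 10⁻⁵ × 21.3 × (4082)² = 1.118 × 10⁻⁵ × 21.3 × 16,662,724 ≈ 3,968 × g
RCF₂ = 1.118 × 10⁻⁵ × 21.3 × (7240)² = 1.118 × 10⁻⁵ × 21.3 × 52,417,600 ≈ 12,482.4 × g
Increase = 12,482.4 − 3,968 = 8,514.4

8510 ×g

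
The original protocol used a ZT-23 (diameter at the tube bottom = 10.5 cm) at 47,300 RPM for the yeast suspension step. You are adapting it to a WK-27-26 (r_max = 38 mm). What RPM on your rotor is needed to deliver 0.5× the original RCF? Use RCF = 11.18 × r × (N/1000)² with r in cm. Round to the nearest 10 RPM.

Original rotor: r = 10.5 / 2 = 5.25 cm
RCF_original = 11.18 × 5.25 × (47.3)² = 11.18 × 5.25 × 2,237.29 ≈ 131,317.7 × g
Target RCF = 0.5 × 131,317.7 ≈ 65,658.9 × g
Your rotor: r = 38 mm = 3.8 cm
65,658.9 = 11.18 × 3.8 × (N/1000)²
(N/1000)² = 65,658.9 / 42.484 = 1545.497
N = 1000 × √1545.497 ≈ 39,312.8

39310 RPM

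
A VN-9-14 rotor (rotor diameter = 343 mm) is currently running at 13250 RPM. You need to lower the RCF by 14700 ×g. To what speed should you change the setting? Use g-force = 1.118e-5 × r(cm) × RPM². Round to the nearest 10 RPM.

N₂ ≈ 9940 RPM

r = 343 mm / 2 = 171.5 mm = 17.15 cm
Current RCF = 1.118 × 10⁻⁵ × 17.15 × (13250)² = 1.118 × 10⁻⁵ × 17.15 × 175,562,500 ≈ 33,661.8 × g
Target RCF = 33,661.8 − 14,700 = 18,961.8 × g
N² = 18,961.8 / (19.1737 × 10⁻⁵) = 98,894,840
N ≈ √98,894,840 ≈ 9,944.6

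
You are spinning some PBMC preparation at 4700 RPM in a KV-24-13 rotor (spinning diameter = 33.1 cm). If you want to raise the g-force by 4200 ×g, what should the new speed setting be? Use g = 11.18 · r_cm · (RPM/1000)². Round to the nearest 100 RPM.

r = 33.1 / 2 = 16.55 cm
Current RCF = 11.18 × 16.55 × (4.7)² = 11.18 × 16.55 × 22.09 ≈ 4,087.3 × g
Target RCF = 4,087.3 + 4,200 = 8,287.3 × g
(N/1000)² = 8,287.3 / 185.029 = 44.7892
N = 1000 × √44.7892 ≈ 6,692.5

≈ 6700 RPM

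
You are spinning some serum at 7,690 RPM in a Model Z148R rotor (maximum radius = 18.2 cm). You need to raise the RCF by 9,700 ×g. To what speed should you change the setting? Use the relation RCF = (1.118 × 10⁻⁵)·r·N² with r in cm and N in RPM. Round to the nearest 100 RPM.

10300 RPM

Current RCF = 1.118 × 10⁻⁵ × 18.2 × (7690)² = 1.118 × 10⁻⁵ × 18.2 × 59,136,100 ≈ 12,032.8 × g
Target RCF = 12,032.8 + 9,700 = 21,732.8 × g
N² = 21,732.8 / (20.3476 × 10⁻⁵) = 106,807,682
N ≈ √106,807,682 ≈ 10,334.8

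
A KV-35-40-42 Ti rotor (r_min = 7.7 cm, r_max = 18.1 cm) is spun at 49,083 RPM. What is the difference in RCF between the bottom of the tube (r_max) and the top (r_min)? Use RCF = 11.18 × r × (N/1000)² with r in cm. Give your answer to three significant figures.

≈ 280000 x g

RCF_max = 11.18 × 18.1 × (49.083)² = 11.18 × 18.1 × 2,409.140889 ≈ 487,508.9 × g
RCF_min = 11.18 × 7.7 × (49.083)² = 11.18 × 7.7 × 2,409.140889 ≈ 207,393.3 × g
ΔRCF = 487,508.9 − 207,393.3 = 280,115.6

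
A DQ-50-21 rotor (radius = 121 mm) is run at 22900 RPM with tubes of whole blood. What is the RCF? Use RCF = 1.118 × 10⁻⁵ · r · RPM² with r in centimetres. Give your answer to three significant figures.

70900 x g

r = 121 mm = 12.1 cm
RCF = 1.118 × 10⁻⁵ × 12.1 × (22900)² = 1.118 × 10⁻⁵ × 12.1 × 524,410,000 ≈ 70,941.1 × g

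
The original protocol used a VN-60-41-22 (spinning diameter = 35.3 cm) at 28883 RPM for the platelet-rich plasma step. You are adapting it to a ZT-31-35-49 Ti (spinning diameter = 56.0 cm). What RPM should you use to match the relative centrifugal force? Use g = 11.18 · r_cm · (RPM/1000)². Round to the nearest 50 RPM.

Original rotor: r = 35.3 / 2 = 17.65 cm
RCF_original = 11.18 × 17.65 × (28.883)² = 11.18 × 17.65 × 834.227689 ≈ 164,615.6 × g
Your rotor: r = 56.0 / 2 = 28 cm
164,615.6 = 11.18 × 28 × (N/1000)²
(N/1000)² = 164,615.6 / 313.04 = 525.8612
N = 1000 × √525.8612 ≈ 22,931.7

22950 RPM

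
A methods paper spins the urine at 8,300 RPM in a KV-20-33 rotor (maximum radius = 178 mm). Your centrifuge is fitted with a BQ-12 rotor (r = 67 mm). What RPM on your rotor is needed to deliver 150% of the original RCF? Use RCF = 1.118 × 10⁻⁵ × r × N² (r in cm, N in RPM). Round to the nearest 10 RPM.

Original rotor: r = 178 mm = 17.8 cm
RCF_original = 1.118 × 10⁻⁵ × 17.8 × (8300)² = 1.118 × 10⁻⁵ × 17.8 × 68,890,000 ≈ 13,709.4 × g
Target RCF = 1.5 × 13,709.4 ≈ 20,564.1 × g
Your rotor: r = 67 mm = 6.7 cm
20,564.1 = 1.118 × 10⁻⁵ × 6.7 × N²
N² = 20,564.1 / (7.4906 × 10⁻⁵) = 274,532,080
N ≈ √274,532,080 ≈ 16,569.0

16570 RPM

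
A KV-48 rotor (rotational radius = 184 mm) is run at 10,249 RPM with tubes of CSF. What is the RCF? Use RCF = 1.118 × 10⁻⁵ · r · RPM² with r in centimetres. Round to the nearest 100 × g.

RCF ≈ 21600 x g

r = 184 mm = 18.4 cm
RCF = 1.118 × 10⁻⁵ × r × N²
RCF = 1.118 × 10⁻⁵ × 18.4 × (10249)² = 1.118 × 10⁻⁵ × 18.4 × 105,042,001 ≈ 21,608.4 × g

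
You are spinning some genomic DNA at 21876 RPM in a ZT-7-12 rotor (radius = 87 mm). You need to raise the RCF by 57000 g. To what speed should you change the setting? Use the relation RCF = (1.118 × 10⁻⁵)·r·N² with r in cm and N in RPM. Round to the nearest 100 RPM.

r = 87 mm = 8.7 cm
Current RCF = 1.118 × 10⁻⁵ × 8.7 × (21876)² = 1.118 × 10⁻⁵ × 8.7 × 478,559,376 ≈ 46,547.6 × g
Target RCF = 46,547.6 + 57,000 = 103,547.6 × g
N² = 103,547.6 / (9.7266 × 10⁻⁵) = 1,064,581,663
N ≈ √1,064,581,663 ≈ 32,627.9

N₂ ≈ 32600 RPM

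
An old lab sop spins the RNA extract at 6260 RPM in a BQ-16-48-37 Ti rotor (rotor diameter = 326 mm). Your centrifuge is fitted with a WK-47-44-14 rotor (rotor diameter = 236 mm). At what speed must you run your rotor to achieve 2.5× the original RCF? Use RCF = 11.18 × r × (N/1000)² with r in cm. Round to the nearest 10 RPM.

Original rotor: r = 326 mm / 2 = 163 mm = 16.3 cm
RCF_original = 11.18 × 16.3 × (6.26)² = 11.18 × 16.3 × 39.1876 ≈ 7,141.3 × g
Target RCF = 2.5 × 7,141.3 ≈ 17,853.2 × g
Your rotor: r = 236 mm / 2 = 118 mm = 11.8 cm
17,853.2 = 11.18 × 11.8 × (N/1000)²
(N/1000)² = 17,853.2 / 131.924 = 135.3294
N = 1000 × √135.3294 ≈ 11,633.1

≈ 11630 RPM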